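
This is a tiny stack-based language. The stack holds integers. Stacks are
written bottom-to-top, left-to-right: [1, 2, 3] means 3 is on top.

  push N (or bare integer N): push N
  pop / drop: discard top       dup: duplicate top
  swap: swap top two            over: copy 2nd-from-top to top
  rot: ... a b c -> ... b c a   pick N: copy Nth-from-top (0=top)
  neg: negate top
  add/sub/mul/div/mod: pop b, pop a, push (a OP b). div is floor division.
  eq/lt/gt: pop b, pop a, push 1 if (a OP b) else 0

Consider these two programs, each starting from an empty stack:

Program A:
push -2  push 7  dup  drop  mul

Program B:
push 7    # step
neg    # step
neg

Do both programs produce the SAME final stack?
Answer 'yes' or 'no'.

Program A trace:
  After 'push -2': [-2]
  After 'push 7': [-2, 7]
  After 'dup': [-2, 7, 7]
  After 'drop': [-2, 7]
  After 'mul': [-14]
Program A final stack: [-14]

Program B trace:
  After 'push 7': [7]
  After 'neg': [-7]
  After 'neg': [7]
Program B final stack: [7]
Same: no

Answer: no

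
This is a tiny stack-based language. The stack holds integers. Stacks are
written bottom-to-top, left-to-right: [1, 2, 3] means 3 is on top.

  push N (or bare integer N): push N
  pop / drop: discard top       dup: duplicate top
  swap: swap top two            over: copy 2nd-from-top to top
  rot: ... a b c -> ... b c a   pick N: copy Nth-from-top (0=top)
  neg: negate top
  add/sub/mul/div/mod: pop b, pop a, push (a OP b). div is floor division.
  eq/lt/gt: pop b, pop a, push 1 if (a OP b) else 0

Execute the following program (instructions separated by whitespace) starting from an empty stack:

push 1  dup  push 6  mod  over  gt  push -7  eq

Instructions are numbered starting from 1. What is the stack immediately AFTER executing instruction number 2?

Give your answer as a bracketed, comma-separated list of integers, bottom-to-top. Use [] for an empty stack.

Answer: [1, 1]

Derivation:
Step 1 ('push 1'): [1]
Step 2 ('dup'): [1, 1]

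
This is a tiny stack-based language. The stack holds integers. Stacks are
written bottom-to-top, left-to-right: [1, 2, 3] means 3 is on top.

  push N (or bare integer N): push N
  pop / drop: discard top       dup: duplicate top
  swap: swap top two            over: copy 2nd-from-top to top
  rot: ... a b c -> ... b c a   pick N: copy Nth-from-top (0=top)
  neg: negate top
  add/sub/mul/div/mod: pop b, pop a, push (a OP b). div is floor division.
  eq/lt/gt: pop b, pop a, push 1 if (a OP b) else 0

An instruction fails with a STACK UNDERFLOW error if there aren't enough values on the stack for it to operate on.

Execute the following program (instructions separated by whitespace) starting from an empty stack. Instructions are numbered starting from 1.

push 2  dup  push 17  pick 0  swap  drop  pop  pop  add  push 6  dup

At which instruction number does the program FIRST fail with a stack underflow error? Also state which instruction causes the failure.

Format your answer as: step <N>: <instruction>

Answer: step 9: add

Derivation:
Step 1 ('push 2'): stack = [2], depth = 1
Step 2 ('dup'): stack = [2, 2], depth = 2
Step 3 ('push 17'): stack = [2, 2, 17], depth = 3
Step 4 ('pick 0'): stack = [2, 2, 17, 17], depth = 4
Step 5 ('swap'): stack = [2, 2, 17, 17], depth = 4
Step 6 ('drop'): stack = [2, 2, 17], depth = 3
Step 7 ('pop'): stack = [2, 2], depth = 2
Step 8 ('pop'): stack = [2], depth = 1
Step 9 ('add'): needs 2 value(s) but depth is 1 — STACK UNDERFLOW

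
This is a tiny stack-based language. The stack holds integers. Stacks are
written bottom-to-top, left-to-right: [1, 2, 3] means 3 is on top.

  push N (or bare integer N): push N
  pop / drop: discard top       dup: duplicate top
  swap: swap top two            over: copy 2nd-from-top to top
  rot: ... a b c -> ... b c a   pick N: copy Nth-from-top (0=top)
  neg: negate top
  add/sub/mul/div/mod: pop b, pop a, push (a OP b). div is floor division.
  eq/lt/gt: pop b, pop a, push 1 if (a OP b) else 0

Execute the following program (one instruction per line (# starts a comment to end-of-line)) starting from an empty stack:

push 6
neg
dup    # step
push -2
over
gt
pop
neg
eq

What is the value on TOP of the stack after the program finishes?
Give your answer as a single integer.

Answer: 0

Derivation:
After 'push 6': [6]
After 'neg': [-6]
After 'dup': [-6, -6]
After 'push -2': [-6, -6, -2]
After 'over': [-6, -6, -2, -6]
After 'gt': [-6, -6, 1]
After 'pop': [-6, -6]
After 'neg': [-6, 6]
After 'eq': [0]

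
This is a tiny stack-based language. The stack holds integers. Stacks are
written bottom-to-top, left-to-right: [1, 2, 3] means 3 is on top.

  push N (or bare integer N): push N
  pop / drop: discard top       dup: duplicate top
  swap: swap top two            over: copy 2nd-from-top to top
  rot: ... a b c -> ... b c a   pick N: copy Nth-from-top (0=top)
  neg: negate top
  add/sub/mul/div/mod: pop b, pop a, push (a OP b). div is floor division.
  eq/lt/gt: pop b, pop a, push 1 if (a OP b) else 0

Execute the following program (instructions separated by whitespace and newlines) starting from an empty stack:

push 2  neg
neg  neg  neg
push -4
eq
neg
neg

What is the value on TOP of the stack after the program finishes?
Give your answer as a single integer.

Answer: 0

Derivation:
After 'push 2': [2]
After 'neg': [-2]
After 'neg': [2]
After 'neg': [-2]
After 'neg': [2]
After 'push -4': [2, -4]
After 'eq': [0]
After 'neg': [0]
After 'neg': [0]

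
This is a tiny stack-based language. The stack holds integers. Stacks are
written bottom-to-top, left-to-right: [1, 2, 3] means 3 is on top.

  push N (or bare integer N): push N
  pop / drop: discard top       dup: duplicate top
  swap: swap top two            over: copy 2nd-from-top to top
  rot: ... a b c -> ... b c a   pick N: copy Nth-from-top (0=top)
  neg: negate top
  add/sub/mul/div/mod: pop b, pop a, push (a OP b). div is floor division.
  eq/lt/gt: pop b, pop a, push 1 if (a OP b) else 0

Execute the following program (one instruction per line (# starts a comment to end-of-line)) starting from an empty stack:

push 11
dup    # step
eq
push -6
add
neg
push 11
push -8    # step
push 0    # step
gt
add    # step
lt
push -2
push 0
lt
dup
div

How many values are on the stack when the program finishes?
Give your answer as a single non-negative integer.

Answer: 2

Derivation:
After 'push 11': stack = [11] (depth 1)
After 'dup': stack = [11, 11] (depth 2)
After 'eq': stack = [1] (depth 1)
After 'push -6': stack = [1, -6] (depth 2)
After 'add': stack = [-5] (depth 1)
After 'neg': stack = [5] (depth 1)
After 'push 11': stack = [5, 11] (depth 2)
After 'push -8': stack = [5, 11, -8] (depth 3)
After 'push 0': stack = [5, 11, -8, 0] (depth 4)
After 'gt': stack = [5, 11, 0] (depth 3)
After 'add': stack = [5, 11] (depth 2)
After 'lt': stack = [1] (depth 1)
After 'push -2': stack = [1, -2] (depth 2)
After 'push 0': stack = [1, -2, 0] (depth 3)
After 'lt': stack = [1, 1] (depth 2)
After 'dup': stack = [1, 1, 1] (depth 3)
After 'div': stack = [1, 1] (depth 2)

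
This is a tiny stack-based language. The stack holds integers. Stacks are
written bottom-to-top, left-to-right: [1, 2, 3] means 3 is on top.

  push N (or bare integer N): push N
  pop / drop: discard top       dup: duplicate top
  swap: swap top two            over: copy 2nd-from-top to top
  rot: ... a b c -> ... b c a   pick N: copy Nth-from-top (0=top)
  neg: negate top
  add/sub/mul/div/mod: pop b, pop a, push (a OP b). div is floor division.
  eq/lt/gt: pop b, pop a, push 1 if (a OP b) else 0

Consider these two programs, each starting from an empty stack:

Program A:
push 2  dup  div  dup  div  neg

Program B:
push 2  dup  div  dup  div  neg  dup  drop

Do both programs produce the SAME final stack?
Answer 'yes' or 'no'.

Answer: yes

Derivation:
Program A trace:
  After 'push 2': [2]
  After 'dup': [2, 2]
  After 'div': [1]
  After 'dup': [1, 1]
  After 'div': [1]
  After 'neg': [-1]
Program A final stack: [-1]

Program B trace:
  After 'push 2': [2]
  After 'dup': [2, 2]
  After 'div': [1]
  After 'dup': [1, 1]
  After 'div': [1]
  After 'neg': [-1]
  After 'dup': [-1, -1]
  After 'drop': [-1]
Program B final stack: [-1]
Same: yes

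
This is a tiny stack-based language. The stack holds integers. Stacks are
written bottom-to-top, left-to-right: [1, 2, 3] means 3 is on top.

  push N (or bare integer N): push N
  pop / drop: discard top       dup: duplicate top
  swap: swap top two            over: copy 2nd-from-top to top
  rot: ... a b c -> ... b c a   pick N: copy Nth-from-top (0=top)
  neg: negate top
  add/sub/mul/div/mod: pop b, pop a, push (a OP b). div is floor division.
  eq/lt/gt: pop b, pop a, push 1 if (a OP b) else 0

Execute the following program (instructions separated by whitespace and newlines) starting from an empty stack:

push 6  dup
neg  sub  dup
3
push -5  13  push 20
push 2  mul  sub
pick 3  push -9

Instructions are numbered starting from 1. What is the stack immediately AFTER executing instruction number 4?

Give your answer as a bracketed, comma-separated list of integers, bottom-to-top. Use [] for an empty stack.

Step 1 ('push 6'): [6]
Step 2 ('dup'): [6, 6]
Step 3 ('neg'): [6, -6]
Step 4 ('sub'): [12]

Answer: [12]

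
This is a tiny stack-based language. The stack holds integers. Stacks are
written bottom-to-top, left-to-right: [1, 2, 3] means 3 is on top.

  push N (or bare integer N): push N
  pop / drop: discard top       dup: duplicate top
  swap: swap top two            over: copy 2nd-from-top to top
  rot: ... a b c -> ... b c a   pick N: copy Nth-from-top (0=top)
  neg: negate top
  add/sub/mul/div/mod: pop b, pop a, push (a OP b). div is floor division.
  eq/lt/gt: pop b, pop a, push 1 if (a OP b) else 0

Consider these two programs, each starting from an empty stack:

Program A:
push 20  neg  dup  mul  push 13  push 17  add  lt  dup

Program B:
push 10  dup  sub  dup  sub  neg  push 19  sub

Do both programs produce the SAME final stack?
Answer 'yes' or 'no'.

Program A trace:
  After 'push 20': [20]
  After 'neg': [-20]
  After 'dup': [-20, -20]
  After 'mul': [400]
  After 'push 13': [400, 13]
  After 'push 17': [400, 13, 17]
  After 'add': [400, 30]
  After 'lt': [0]
  After 'dup': [0, 0]
Program A final stack: [0, 0]

Program B trace:
  After 'push 10': [10]
  After 'dup': [10, 10]
  After 'sub': [0]
  After 'dup': [0, 0]
  After 'sub': [0]
  After 'neg': [0]
  After 'push 19': [0, 19]
  After 'sub': [-19]
Program B final stack: [-19]
Same: no

Answer: no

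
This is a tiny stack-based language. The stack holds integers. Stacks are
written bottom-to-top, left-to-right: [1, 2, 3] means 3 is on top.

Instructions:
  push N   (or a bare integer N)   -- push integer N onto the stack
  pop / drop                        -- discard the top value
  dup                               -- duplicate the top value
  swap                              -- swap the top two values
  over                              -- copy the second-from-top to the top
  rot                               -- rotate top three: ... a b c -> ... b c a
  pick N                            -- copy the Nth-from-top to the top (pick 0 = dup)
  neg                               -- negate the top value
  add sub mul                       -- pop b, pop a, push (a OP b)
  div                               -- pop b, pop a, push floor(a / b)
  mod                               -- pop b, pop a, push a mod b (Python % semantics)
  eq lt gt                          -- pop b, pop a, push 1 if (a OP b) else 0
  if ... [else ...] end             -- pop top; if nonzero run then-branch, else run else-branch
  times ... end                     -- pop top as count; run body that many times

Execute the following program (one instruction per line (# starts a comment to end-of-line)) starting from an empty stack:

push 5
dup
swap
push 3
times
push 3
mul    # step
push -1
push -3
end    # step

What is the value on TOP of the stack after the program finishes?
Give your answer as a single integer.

After 'push 5': [5]
After 'dup': [5, 5]
After 'swap': [5, 5]
After 'push 3': [5, 5, 3]
After 'times': [5, 5]
After 'push 3': [5, 5, 3]
After 'mul': [5, 15]
After 'push -1': [5, 15, -1]
After 'push -3': [5, 15, -1, -3]
After 'push 3': [5, 15, -1, -3, 3]
After 'mul': [5, 15, -1, -9]
After 'push -1': [5, 15, -1, -9, -1]
After 'push -3': [5, 15, -1, -9, -1, -3]
After 'push 3': [5, 15, -1, -9, -1, -3, 3]
After 'mul': [5, 15, -1, -9, -1, -9]
After 'push -1': [5, 15, -1, -9, -1, -9, -1]
After 'push -3': [5, 15, -1, -9, -1, -9, -1, -3]

Answer: -3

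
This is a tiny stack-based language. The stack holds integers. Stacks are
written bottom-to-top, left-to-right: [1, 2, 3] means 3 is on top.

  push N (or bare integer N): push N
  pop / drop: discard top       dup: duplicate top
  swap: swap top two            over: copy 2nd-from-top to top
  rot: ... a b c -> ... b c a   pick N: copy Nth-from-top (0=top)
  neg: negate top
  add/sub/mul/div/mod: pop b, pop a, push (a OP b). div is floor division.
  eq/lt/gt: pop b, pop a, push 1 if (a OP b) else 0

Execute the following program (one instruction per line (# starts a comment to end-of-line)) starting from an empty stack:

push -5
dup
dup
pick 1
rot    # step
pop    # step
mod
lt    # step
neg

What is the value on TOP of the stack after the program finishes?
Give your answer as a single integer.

Answer: -1

Derivation:
After 'push -5': [-5]
After 'dup': [-5, -5]
After 'dup': [-5, -5, -5]
After 'pick 1': [-5, -5, -5, -5]
After 'rot': [-5, -5, -5, -5]
After 'pop': [-5, -5, -5]
After 'mod': [-5, 0]
After 'lt': [1]
After 'neg': [-1]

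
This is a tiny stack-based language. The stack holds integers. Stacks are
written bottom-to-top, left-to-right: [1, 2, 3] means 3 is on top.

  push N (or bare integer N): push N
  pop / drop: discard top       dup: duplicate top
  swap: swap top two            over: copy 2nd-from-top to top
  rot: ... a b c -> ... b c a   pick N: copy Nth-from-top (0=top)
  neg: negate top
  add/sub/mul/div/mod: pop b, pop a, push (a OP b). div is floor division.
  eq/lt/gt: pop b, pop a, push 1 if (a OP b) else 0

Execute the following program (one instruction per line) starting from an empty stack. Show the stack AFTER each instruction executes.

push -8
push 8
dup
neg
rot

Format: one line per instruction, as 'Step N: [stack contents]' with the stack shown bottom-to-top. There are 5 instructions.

Step 1: [-8]
Step 2: [-8, 8]
Step 3: [-8, 8, 8]
Step 4: [-8, 8, -8]
Step 5: [8, -8, -8]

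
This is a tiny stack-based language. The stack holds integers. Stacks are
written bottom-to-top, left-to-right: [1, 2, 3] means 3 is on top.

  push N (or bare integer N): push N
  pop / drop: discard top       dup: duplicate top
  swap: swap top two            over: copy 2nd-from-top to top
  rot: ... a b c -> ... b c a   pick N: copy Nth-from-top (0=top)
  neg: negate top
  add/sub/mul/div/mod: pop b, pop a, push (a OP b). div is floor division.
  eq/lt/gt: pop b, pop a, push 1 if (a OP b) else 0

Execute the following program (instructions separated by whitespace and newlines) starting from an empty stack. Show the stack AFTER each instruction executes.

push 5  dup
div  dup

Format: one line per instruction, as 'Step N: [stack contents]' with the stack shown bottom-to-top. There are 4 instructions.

Step 1: [5]
Step 2: [5, 5]
Step 3: [1]
Step 4: [1, 1]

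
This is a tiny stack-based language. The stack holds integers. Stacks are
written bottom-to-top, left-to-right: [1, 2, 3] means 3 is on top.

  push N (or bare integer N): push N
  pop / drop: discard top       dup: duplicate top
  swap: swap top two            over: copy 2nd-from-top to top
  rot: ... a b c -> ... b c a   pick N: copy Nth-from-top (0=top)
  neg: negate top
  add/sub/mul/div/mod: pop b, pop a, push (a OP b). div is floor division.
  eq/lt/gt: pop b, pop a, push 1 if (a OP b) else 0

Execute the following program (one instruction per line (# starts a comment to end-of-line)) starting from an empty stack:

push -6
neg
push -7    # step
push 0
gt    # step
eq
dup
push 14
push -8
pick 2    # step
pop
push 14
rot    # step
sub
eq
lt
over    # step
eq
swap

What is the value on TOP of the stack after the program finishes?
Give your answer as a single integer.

Answer: 0

Derivation:
After 'push -6': [-6]
After 'neg': [6]
After 'push -7': [6, -7]
After 'push 0': [6, -7, 0]
After 'gt': [6, 0]
After 'eq': [0]
After 'dup': [0, 0]
After 'push 14': [0, 0, 14]
After 'push -8': [0, 0, 14, -8]
After 'pick 2': [0, 0, 14, -8, 0]
After 'pop': [0, 0, 14, -8]
After 'push 14': [0, 0, 14, -8, 14]
After 'rot': [0, 0, -8, 14, 14]
After 'sub': [0, 0, -8, 0]
After 'eq': [0, 0, 0]
After 'lt': [0, 0]
After 'over': [0, 0, 0]
After 'eq': [0, 1]
After 'swap': [1, 0]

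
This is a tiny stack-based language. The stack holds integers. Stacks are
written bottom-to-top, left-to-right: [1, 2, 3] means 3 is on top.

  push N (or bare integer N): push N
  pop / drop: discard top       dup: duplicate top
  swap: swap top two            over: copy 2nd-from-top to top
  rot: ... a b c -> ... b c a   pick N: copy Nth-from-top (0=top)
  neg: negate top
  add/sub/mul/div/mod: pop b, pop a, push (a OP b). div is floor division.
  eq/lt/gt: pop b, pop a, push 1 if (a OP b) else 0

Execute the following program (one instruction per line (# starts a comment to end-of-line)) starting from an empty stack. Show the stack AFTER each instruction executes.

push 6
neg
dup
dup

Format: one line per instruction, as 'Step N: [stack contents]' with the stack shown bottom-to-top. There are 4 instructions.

Step 1: [6]
Step 2: [-6]
Step 3: [-6, -6]
Step 4: [-6, -6, -6]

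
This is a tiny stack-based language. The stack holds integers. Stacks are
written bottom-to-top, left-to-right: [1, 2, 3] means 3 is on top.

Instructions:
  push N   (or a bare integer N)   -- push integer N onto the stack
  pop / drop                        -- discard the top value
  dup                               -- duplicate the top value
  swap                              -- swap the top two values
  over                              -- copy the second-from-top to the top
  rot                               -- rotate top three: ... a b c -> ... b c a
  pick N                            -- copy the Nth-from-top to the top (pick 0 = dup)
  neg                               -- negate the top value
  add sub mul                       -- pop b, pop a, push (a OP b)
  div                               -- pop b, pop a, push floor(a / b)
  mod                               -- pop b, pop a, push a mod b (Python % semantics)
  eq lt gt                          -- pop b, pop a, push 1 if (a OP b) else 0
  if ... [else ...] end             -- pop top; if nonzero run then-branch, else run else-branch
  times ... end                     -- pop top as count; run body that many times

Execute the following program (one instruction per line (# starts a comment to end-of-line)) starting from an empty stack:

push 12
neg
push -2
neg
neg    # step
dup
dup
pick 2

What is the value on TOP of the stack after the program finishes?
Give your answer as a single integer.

Answer: -2

Derivation:
After 'push 12': [12]
After 'neg': [-12]
After 'push -2': [-12, -2]
After 'neg': [-12, 2]
After 'neg': [-12, -2]
After 'dup': [-12, -2, -2]
After 'dup': [-12, -2, -2, -2]
After 'pick 2': [-12, -2, -2, -2, -2]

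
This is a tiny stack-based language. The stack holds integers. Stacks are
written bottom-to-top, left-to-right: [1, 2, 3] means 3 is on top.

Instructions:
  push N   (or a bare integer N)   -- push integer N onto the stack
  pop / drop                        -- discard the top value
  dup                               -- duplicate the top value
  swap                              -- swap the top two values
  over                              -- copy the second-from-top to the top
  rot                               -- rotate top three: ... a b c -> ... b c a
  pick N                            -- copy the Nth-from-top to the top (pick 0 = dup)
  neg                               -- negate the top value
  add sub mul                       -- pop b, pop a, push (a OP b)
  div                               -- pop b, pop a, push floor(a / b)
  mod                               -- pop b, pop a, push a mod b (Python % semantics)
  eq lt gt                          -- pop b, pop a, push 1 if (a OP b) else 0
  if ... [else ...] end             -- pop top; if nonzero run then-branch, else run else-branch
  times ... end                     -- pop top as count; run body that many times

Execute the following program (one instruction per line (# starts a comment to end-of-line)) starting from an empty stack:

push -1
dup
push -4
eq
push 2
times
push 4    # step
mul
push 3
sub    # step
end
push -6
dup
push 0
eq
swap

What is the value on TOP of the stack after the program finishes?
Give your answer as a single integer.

After 'push -1': [-1]
After 'dup': [-1, -1]
After 'push -4': [-1, -1, -4]
After 'eq': [-1, 0]
After 'push 2': [-1, 0, 2]
After 'times': [-1, 0]
After 'push 4': [-1, 0, 4]
After 'mul': [-1, 0]
After 'push 3': [-1, 0, 3]
After 'sub': [-1, -3]
After 'push 4': [-1, -3, 4]
After 'mul': [-1, -12]
After 'push 3': [-1, -12, 3]
After 'sub': [-1, -15]
After 'push -6': [-1, -15, -6]
After 'dup': [-1, -15, -6, -6]
After 'push 0': [-1, -15, -6, -6, 0]
After 'eq': [-1, -15, -6, 0]
After 'swap': [-1, -15, 0, -6]

Answer: -6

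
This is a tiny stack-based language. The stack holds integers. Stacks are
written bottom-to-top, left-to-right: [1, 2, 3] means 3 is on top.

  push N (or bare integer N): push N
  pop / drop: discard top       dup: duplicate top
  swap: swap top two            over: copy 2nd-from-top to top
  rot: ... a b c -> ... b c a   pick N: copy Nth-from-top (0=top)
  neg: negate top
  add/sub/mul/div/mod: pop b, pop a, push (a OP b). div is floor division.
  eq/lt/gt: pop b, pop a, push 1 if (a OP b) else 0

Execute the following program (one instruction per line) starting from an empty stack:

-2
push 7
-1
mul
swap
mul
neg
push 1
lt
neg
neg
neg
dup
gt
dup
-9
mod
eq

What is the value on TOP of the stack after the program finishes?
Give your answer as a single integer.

Answer: 1

Derivation:
After 'push -2': [-2]
After 'push 7': [-2, 7]
After 'push -1': [-2, 7, -1]
After 'mul': [-2, -7]
After 'swap': [-7, -2]
After 'mul': [14]
After 'neg': [-14]
After 'push 1': [-14, 1]
After 'lt': [1]
After 'neg': [-1]
After 'neg': [1]
After 'neg': [-1]
After 'dup': [-1, -1]
After 'gt': [0]
After 'dup': [0, 0]
After 'push -9': [0, 0, -9]
After 'mod': [0, 0]
After 'eq': [1]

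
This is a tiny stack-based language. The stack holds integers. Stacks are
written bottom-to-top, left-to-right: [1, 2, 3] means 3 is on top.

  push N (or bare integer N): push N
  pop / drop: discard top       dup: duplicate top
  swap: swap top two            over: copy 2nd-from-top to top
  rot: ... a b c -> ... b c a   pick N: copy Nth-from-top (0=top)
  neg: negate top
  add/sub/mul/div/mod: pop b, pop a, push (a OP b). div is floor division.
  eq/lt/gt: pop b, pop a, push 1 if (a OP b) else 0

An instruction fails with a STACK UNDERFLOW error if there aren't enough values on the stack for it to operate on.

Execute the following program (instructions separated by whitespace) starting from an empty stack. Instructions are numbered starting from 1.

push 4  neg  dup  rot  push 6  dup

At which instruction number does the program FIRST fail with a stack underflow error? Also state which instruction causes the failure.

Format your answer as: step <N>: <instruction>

Step 1 ('push 4'): stack = [4], depth = 1
Step 2 ('neg'): stack = [-4], depth = 1
Step 3 ('dup'): stack = [-4, -4], depth = 2
Step 4 ('rot'): needs 3 value(s) but depth is 2 — STACK UNDERFLOW

Answer: step 4: rot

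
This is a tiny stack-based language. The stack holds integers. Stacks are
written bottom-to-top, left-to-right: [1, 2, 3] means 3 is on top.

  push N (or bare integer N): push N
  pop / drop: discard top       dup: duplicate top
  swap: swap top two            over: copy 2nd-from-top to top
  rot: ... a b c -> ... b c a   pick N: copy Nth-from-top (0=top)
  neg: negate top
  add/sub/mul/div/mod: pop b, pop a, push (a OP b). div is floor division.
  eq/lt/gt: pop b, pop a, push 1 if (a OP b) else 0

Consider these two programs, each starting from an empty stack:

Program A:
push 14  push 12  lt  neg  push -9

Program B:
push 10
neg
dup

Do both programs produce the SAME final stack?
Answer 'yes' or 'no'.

Program A trace:
  After 'push 14': [14]
  After 'push 12': [14, 12]
  After 'lt': [0]
  After 'neg': [0]
  After 'push -9': [0, -9]
Program A final stack: [0, -9]

Program B trace:
  After 'push 10': [10]
  After 'neg': [-10]
  After 'dup': [-10, -10]
Program B final stack: [-10, -10]
Same: no

Answer: no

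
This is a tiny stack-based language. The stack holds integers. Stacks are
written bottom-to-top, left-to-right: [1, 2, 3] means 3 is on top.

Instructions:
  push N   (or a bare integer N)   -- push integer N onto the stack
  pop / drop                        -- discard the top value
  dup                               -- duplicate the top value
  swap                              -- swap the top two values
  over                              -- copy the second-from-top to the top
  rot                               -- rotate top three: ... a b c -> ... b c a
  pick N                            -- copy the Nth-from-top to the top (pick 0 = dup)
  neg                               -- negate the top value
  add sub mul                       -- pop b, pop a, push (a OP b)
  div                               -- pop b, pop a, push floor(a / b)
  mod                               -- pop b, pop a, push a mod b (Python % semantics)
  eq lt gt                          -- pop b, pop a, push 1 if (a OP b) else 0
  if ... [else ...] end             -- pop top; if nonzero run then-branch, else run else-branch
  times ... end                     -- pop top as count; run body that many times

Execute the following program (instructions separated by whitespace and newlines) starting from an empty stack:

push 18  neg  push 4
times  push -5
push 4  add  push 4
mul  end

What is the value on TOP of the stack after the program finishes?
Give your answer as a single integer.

After 'push 18': [18]
After 'neg': [-18]
After 'push 4': [-18, 4]
After 'times': [-18]
After 'push -5': [-18, -5]
After 'push 4': [-18, -5, 4]
After 'add': [-18, -1]
After 'push 4': [-18, -1, 4]
After 'mul': [-18, -4]
After 'push -5': [-18, -4, -5]
  ...
After 'push -5': [-18, -4, -4, -5]
After 'push 4': [-18, -4, -4, -5, 4]
After 'add': [-18, -4, -4, -1]
After 'push 4': [-18, -4, -4, -1, 4]
After 'mul': [-18, -4, -4, -4]
After 'push -5': [-18, -4, -4, -4, -5]
After 'push 4': [-18, -4, -4, -4, -5, 4]
After 'add': [-18, -4, -4, -4, -1]
After 'push 4': [-18, -4, -4, -4, -1, 4]
After 'mul': [-18, -4, -4, -4, -4]

Answer: -4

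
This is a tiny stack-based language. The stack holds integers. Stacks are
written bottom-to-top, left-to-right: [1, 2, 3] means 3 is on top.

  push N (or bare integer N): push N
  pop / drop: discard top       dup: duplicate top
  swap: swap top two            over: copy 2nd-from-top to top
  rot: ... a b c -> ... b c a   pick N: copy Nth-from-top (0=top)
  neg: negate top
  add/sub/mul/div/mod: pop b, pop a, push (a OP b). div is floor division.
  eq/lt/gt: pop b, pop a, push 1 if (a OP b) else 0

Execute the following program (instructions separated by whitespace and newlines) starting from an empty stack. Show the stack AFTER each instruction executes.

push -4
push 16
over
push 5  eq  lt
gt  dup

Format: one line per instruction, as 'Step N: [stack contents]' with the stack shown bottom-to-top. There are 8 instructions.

Step 1: [-4]
Step 2: [-4, 16]
Step 3: [-4, 16, -4]
Step 4: [-4, 16, -4, 5]
Step 5: [-4, 16, 0]
Step 6: [-4, 0]
Step 7: [0]
Step 8: [0, 0]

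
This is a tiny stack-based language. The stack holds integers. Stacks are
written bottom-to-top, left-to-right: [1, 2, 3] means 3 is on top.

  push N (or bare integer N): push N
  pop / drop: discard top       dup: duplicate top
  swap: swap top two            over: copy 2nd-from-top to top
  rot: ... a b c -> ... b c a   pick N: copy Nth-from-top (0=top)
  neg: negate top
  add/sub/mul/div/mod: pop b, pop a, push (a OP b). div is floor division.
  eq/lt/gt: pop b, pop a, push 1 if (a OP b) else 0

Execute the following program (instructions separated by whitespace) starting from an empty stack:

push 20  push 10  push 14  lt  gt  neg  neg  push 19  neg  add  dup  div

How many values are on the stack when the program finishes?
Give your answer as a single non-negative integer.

Answer: 1

Derivation:
After 'push 20': stack = [20] (depth 1)
After 'push 10': stack = [20, 10] (depth 2)
After 'push 14': stack = [20, 10, 14] (depth 3)
After 'lt': stack = [20, 1] (depth 2)
After 'gt': stack = [1] (depth 1)
After 'neg': stack = [-1] (depth 1)
After 'neg': stack = [1] (depth 1)
After 'push 19': stack = [1, 19] (depth 2)
After 'neg': stack = [1, -19] (depth 2)
After 'add': stack = [-18] (depth 1)
After 'dup': stack = [-18, -18] (depth 2)
After 'div': stack = [1] (depth 1)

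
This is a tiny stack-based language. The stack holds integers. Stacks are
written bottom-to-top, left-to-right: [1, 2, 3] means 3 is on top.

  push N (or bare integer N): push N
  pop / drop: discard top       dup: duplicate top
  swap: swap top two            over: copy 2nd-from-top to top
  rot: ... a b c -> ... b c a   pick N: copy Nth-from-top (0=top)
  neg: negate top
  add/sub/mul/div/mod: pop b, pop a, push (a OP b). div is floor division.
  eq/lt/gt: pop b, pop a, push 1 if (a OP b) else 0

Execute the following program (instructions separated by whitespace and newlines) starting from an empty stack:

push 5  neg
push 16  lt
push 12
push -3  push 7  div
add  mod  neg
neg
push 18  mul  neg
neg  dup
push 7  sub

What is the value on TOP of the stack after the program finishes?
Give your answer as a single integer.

Answer: 11

Derivation:
After 'push 5': [5]
After 'neg': [-5]
After 'push 16': [-5, 16]
After 'lt': [1]
After 'push 12': [1, 12]
After 'push -3': [1, 12, -3]
After 'push 7': [1, 12, -3, 7]
After 'div': [1, 12, -1]
After 'add': [1, 11]
After 'mod': [1]
After 'neg': [-1]
After 'neg': [1]
After 'push 18': [1, 18]
After 'mul': [18]
After 'neg': [-18]
After 'neg': [18]
After 'dup': [18, 18]
After 'push 7': [18, 18, 7]
After 'sub': [18, 11]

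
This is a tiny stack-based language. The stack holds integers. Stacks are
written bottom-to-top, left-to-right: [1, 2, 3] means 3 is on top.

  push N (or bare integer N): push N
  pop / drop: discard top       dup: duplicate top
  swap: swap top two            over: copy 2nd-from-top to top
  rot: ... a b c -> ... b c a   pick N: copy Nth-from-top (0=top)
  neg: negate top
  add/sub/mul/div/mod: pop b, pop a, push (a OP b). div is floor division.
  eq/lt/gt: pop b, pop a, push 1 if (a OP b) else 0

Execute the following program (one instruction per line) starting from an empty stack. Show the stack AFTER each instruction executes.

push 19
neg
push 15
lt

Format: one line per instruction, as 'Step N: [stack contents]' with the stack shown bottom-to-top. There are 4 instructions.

Step 1: [19]
Step 2: [-19]
Step 3: [-19, 15]
Step 4: [1]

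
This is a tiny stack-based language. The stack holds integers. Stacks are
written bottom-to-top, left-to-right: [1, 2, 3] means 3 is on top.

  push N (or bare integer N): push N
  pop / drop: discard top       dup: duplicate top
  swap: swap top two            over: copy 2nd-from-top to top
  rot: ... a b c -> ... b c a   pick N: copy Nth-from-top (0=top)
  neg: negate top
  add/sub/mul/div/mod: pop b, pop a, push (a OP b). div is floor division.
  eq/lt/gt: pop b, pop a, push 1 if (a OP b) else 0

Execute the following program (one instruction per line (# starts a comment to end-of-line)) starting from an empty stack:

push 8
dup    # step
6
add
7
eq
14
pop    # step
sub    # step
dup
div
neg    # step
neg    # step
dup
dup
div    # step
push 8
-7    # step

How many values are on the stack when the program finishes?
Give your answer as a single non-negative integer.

After 'push 8': stack = [8] (depth 1)
After 'dup': stack = [8, 8] (depth 2)
After 'push 6': stack = [8, 8, 6] (depth 3)
After 'add': stack = [8, 14] (depth 2)
After 'push 7': stack = [8, 14, 7] (depth 3)
After 'eq': stack = [8, 0] (depth 2)
After 'push 14': stack = [8, 0, 14] (depth 3)
After 'pop': stack = [8, 0] (depth 2)
After 'sub': stack = [8] (depth 1)
After 'dup': stack = [8, 8] (depth 2)
After 'div': stack = [1] (depth 1)
After 'neg': stack = [-1] (depth 1)
After 'neg': stack = [1] (depth 1)
After 'dup': stack = [1, 1] (depth 2)
After 'dup': stack = [1, 1, 1] (depth 3)
After 'div': stack = [1, 1] (depth 2)
After 'push 8': stack = [1, 1, 8] (depth 3)
After 'push -7': stack = [1, 1, 8, -7] (depth 4)

Answer: 4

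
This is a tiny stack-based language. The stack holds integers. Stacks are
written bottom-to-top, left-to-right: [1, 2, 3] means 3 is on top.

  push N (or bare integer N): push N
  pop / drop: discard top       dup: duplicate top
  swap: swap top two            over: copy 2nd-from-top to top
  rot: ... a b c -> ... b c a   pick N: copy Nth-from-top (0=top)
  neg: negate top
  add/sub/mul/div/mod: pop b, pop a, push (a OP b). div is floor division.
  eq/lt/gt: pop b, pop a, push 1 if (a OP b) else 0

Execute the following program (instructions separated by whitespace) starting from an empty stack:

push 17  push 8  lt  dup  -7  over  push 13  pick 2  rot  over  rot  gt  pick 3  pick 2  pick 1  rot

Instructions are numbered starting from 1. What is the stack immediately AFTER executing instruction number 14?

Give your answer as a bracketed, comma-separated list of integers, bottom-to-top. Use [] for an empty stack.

Step 1 ('push 17'): [17]
Step 2 ('push 8'): [17, 8]
Step 3 ('lt'): [0]
Step 4 ('dup'): [0, 0]
Step 5 ('-7'): [0, 0, -7]
Step 6 ('over'): [0, 0, -7, 0]
Step 7 ('push 13'): [0, 0, -7, 0, 13]
Step 8 ('pick 2'): [0, 0, -7, 0, 13, -7]
Step 9 ('rot'): [0, 0, -7, 13, -7, 0]
Step 10 ('over'): [0, 0, -7, 13, -7, 0, -7]
Step 11 ('rot'): [0, 0, -7, 13, 0, -7, -7]
Step 12 ('gt'): [0, 0, -7, 13, 0, 0]
Step 13 ('pick 3'): [0, 0, -7, 13, 0, 0, -7]
Step 14 ('pick 2'): [0, 0, -7, 13, 0, 0, -7, 0]

Answer: [0, 0, -7, 13, 0, 0, -7, 0]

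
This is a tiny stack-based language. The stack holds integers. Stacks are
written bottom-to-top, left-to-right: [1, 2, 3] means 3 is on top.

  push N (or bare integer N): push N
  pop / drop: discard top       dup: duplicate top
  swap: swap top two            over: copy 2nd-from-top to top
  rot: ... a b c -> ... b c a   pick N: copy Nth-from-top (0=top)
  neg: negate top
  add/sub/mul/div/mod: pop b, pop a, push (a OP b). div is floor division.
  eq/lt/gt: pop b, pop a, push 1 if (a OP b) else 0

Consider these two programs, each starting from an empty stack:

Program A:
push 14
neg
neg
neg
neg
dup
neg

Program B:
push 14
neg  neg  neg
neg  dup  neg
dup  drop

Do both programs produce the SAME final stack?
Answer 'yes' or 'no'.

Answer: yes

Derivation:
Program A trace:
  After 'push 14': [14]
  After 'neg': [-14]
  After 'neg': [14]
  After 'neg': [-14]
  After 'neg': [14]
  After 'dup': [14, 14]
  After 'neg': [14, -14]
Program A final stack: [14, -14]

Program B trace:
  After 'push 14': [14]
  After 'neg': [-14]
  After 'neg': [14]
  After 'neg': [-14]
  After 'neg': [14]
  After 'dup': [14, 14]
  After 'neg': [14, -14]
  After 'dup': [14, -14, -14]
  After 'drop': [14, -14]
Program B final stack: [14, -14]
Same: yes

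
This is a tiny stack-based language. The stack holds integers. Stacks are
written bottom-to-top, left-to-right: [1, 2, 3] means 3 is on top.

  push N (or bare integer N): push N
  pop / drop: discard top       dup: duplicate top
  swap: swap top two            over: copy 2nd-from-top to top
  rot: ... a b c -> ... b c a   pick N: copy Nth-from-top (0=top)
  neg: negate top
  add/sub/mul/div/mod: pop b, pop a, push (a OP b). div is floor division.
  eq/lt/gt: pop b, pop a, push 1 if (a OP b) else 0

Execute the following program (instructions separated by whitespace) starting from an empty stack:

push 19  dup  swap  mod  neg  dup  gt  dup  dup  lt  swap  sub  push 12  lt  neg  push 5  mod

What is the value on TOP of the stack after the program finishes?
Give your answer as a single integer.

Answer: 4

Derivation:
After 'push 19': [19]
After 'dup': [19, 19]
After 'swap': [19, 19]
After 'mod': [0]
After 'neg': [0]
After 'dup': [0, 0]
After 'gt': [0]
After 'dup': [0, 0]
After 'dup': [0, 0, 0]
After 'lt': [0, 0]
After 'swap': [0, 0]
After 'sub': [0]
After 'push 12': [0, 12]
After 'lt': [1]
After 'neg': [-1]
After 'push 5': [-1, 5]
After 'mod': [4]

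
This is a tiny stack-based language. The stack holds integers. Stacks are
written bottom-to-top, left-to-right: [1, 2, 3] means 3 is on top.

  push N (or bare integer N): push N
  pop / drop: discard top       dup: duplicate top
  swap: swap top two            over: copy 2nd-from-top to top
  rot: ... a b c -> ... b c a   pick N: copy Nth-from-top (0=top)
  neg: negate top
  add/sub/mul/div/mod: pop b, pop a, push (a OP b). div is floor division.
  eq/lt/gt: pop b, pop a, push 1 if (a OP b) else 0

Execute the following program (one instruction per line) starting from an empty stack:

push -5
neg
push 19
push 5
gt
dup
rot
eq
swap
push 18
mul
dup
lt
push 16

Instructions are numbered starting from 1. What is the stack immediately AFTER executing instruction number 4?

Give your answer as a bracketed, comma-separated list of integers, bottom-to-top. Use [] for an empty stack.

Answer: [5, 19, 5]

Derivation:
Step 1 ('push -5'): [-5]
Step 2 ('neg'): [5]
Step 3 ('push 19'): [5, 19]
Step 4 ('push 5'): [5, 19, 5]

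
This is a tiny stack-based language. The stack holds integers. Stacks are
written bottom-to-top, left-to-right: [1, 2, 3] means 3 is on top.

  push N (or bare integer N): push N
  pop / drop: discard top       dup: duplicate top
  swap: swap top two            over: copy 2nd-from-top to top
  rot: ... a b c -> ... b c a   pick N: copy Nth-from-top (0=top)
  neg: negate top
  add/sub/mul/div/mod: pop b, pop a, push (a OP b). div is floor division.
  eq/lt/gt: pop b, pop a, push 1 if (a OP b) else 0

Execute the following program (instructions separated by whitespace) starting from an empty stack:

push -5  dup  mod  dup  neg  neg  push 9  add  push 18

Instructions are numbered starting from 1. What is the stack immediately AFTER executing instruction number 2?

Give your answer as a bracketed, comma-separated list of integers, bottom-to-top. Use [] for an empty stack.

Step 1 ('push -5'): [-5]
Step 2 ('dup'): [-5, -5]

Answer: [-5, -5]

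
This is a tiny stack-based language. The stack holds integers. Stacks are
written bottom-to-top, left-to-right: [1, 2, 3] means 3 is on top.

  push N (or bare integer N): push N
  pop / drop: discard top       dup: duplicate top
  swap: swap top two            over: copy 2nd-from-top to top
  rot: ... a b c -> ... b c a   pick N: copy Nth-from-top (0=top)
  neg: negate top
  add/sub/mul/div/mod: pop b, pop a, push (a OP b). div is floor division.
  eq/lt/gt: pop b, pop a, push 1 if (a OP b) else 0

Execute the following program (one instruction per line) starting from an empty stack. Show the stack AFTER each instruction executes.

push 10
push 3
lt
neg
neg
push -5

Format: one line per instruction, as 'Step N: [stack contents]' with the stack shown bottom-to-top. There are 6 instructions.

Step 1: [10]
Step 2: [10, 3]
Step 3: [0]
Step 4: [0]
Step 5: [0]
Step 6: [0, -5]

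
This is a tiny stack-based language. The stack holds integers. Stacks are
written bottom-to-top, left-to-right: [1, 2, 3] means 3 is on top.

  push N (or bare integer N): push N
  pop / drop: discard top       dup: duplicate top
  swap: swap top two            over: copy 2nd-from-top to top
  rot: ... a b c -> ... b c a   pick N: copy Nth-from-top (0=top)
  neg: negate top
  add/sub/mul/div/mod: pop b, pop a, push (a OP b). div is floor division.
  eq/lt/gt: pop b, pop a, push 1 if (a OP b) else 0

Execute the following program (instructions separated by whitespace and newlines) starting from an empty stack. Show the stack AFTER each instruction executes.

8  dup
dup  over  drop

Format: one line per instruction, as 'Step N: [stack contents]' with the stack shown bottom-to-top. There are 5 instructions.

Step 1: [8]
Step 2: [8, 8]
Step 3: [8, 8, 8]
Step 4: [8, 8, 8, 8]
Step 5: [8, 8, 8]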